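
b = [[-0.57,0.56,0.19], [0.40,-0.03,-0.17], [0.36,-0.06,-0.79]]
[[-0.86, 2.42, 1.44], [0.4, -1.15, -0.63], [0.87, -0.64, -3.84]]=b@ [[0.63, -3.06, 0.7], [-0.64, 1.44, 1.56], [-0.77, -0.70, 5.06]]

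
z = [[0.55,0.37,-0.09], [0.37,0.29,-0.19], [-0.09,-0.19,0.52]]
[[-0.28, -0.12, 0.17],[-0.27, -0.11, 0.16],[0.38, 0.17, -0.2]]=z@[[-0.82, -0.42, 0.33], [0.66, 0.41, -0.12], [0.83, 0.41, -0.37]]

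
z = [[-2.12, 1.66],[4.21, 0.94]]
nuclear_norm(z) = 6.62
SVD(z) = [[-0.44, 0.90], [0.9, 0.44]] @ diag([4.714745950134015, 1.904959481378781]) @ [[1.0, 0.02], [-0.02, 1.00]]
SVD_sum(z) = [[-2.08, -0.05], [4.23, 0.1]] + [[-0.04, 1.71], [-0.02, 0.84]]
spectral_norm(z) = 4.71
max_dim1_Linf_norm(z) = 4.21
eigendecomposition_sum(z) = [[-2.73, 0.99], [2.51, -0.91]] + [[0.61, 0.67], [1.70, 1.85]]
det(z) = -8.98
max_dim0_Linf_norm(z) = 4.21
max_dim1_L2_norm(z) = 4.31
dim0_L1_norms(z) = [6.33, 2.6]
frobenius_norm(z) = 5.09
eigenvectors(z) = [[-0.74, -0.34], [0.68, -0.94]]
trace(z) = -1.18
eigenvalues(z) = [-3.64, 2.46]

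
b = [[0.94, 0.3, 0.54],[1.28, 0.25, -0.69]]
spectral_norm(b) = 1.65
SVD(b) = [[-0.52, -0.85], [-0.85, 0.52]] @ diag([1.6537780182764146, 0.840962702065754]) @ [[-0.96, -0.22, 0.18], [-0.15, -0.15, -0.98]]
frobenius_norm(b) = 1.86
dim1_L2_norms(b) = [1.12, 1.48]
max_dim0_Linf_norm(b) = 1.28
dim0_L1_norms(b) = [2.22, 0.55, 1.23]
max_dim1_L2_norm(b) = 1.48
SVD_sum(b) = [[0.83, 0.19, -0.16], [1.35, 0.32, -0.26]] + [[0.11, 0.11, 0.7], [-0.07, -0.07, -0.43]]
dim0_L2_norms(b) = [1.59, 0.39, 0.88]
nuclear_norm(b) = 2.49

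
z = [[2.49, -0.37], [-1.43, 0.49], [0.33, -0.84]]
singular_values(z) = [2.97, 0.79]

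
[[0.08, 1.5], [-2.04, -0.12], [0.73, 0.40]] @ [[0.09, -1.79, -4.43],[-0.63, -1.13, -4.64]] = [[-0.94,-1.84,-7.31], [-0.11,3.79,9.59], [-0.19,-1.76,-5.09]]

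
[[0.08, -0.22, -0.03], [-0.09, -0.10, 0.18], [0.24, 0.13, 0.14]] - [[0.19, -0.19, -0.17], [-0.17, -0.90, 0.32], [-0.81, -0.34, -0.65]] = [[-0.11, -0.03, 0.14], [0.08, 0.8, -0.14], [1.05, 0.47, 0.79]]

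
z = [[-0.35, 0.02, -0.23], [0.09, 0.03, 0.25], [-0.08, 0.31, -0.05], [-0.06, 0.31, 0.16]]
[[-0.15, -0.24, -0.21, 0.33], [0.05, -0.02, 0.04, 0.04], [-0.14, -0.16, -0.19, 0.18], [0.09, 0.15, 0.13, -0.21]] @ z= [[0.03, 0.03, 0.04], [-0.02, 0.03, -0.01], [0.04, -0.01, 0.03], [-0.02, -0.02, -0.02]]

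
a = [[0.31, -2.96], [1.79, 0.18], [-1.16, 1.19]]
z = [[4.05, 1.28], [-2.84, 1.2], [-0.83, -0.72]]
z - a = [[3.74, 4.24], [-4.63, 1.02], [0.33, -1.91]]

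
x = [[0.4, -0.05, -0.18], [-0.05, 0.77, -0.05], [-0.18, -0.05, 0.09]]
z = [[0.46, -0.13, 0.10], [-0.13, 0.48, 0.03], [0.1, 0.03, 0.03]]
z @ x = [[0.17,  -0.13,  -0.07], [-0.08,  0.37,  0.0], [0.03,  0.02,  -0.02]]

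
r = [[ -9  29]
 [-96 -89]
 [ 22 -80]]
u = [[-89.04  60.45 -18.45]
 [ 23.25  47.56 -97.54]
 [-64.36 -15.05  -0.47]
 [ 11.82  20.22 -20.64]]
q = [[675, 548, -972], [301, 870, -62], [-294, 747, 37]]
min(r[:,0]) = -96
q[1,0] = 301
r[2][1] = -80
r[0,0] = -9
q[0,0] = 675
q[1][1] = 870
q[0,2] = -972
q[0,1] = 548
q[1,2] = -62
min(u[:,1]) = -15.05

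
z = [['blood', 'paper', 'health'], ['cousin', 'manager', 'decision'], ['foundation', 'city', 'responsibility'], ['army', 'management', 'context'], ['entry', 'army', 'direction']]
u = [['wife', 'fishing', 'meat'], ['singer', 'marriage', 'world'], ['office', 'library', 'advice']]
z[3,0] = 'army'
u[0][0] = 'wife'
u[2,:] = ['office', 'library', 'advice']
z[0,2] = 'health'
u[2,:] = ['office', 'library', 'advice']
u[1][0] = 'singer'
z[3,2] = 'context'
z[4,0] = 'entry'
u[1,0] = 'singer'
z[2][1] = 'city'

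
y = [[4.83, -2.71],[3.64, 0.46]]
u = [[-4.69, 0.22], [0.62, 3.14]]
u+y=[[0.14, -2.49], [4.26, 3.60]]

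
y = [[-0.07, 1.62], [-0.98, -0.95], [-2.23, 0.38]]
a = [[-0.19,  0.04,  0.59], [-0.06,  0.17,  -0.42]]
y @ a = [[-0.08, 0.27, -0.72],[0.24, -0.2, -0.18],[0.4, -0.02, -1.48]]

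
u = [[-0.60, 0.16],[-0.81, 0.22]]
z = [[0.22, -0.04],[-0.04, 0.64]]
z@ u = [[-0.1, 0.03], [-0.49, 0.13]]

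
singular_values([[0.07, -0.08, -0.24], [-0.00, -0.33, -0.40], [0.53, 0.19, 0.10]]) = [0.65, 0.49, 0.07]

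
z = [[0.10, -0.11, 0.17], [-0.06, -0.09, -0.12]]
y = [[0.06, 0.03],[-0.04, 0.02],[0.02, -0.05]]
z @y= [[0.01, -0.01], [-0.0, 0.0]]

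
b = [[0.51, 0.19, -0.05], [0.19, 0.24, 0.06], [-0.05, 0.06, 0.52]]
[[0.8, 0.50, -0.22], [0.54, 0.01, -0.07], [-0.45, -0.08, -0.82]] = b@ [[0.75, 1.41, -0.92], [1.93, -1.12, 0.87], [-1.02, 0.12, -1.77]]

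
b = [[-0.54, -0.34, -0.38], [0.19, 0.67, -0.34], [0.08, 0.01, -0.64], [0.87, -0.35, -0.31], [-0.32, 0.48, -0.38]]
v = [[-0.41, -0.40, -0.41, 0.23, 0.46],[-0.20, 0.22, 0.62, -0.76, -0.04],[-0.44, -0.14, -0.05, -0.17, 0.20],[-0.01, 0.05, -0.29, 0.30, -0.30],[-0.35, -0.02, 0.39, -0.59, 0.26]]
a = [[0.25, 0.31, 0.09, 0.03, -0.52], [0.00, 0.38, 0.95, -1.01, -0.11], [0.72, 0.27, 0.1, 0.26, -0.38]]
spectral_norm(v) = 1.40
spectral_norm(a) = 1.45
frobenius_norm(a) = 1.82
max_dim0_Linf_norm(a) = 1.01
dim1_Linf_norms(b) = [0.54, 0.67, 0.64, 0.87, 0.48]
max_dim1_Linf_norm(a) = 1.01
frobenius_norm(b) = 1.74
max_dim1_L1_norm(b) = 1.53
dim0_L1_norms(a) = [0.97, 0.96, 1.14, 1.3, 1.01]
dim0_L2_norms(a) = [0.76, 0.56, 0.96, 1.04, 0.65]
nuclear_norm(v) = 2.73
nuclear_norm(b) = 2.99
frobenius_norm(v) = 1.75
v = b @ a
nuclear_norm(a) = 2.82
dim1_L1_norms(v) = [1.91, 1.84, 1.0, 0.95, 1.61]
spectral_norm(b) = 1.12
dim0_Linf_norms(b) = [0.87, 0.67, 0.64]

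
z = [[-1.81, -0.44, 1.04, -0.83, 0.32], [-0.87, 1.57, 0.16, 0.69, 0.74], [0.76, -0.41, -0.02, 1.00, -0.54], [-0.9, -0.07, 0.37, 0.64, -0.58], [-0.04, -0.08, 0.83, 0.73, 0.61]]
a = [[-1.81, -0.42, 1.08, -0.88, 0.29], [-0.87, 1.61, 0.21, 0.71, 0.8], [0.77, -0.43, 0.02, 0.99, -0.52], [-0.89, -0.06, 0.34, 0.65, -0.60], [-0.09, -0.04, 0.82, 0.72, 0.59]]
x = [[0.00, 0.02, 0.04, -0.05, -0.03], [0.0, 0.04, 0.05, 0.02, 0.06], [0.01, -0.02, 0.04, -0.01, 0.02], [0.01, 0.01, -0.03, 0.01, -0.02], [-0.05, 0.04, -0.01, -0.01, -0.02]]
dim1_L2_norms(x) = [0.07, 0.09, 0.05, 0.04, 0.07]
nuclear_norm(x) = 0.28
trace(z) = 0.99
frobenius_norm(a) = 3.91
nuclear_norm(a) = 7.43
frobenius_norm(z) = 3.87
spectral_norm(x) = 0.10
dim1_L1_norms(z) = [4.44, 4.03, 2.73, 2.56, 2.29]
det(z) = 0.03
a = x + z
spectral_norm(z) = 2.70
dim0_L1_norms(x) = [0.07, 0.13, 0.17, 0.1, 0.15]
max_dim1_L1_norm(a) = 4.48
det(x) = -0.00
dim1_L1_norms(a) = [4.48, 4.2, 2.73, 2.54, 2.26]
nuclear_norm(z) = 7.34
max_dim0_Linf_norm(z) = 1.81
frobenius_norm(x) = 0.15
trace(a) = 1.06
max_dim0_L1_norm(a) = 4.43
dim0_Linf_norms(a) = [1.81, 1.61, 1.08, 0.99, 0.8]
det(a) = -0.31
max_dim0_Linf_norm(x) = 0.06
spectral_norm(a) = 2.73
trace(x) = 0.07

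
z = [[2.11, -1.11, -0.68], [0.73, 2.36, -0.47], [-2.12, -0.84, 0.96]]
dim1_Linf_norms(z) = [2.11, 2.36, 2.12]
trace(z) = 5.43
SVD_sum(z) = [[1.45, 0.59, -0.62], [1.40, 0.57, -0.6], [-2.13, -0.87, 0.91]] + [[0.65, -1.70, -0.09], [-0.68, 1.79, 0.10], [-0.01, 0.02, 0.00]] + [[0.01,0.0,0.03], [0.01,0.00,0.03], [0.02,0.00,0.04]]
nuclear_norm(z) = 6.12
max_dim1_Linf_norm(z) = 2.36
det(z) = 0.63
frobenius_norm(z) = 4.31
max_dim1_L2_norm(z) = 2.51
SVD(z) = [[-0.49,  0.69,  0.53],[-0.48,  -0.72,  0.50],[0.73,  -0.01,  0.69]] @ diag([3.4041800828754254, 2.6454112022748926, 0.07040975949940446]) @ [[-0.86, -0.35, 0.37], [0.36, -0.93, -0.05], [0.36, 0.09, 0.93]]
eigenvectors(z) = [[-0.36+0.00j,(0.02-0.48j),(0.02+0.48j)], [-0.08+0.00j,(-0.65+0j),(-0.65-0j)], [-0.93+0.00j,(0.47+0.37j),0.47-0.37j]]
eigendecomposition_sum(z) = [[0.02+0.00j, (0.02+0j), (0.02+0j)], [0j, 0j, 0.01+0.00j], [0.05+0.00j, 0.04+0.00j, 0.06+0.00j]] + [[1.05+0.32j, -0.56+0.85j, -0.35-0.19j], [(0.36-1.43j), 1.18+0.71j, (-0.24+0.48j)], [-1.08+0.82j, (-0.44-1.19j), (0.45-0.21j)]] + [[(1.05-0.32j), (-0.56-0.85j), (-0.35+0.19j)],[(0.36+1.43j), (1.18-0.71j), (-0.24-0.48j)],[-1.08-0.82j, -0.44+1.19j, (0.45+0.21j)]]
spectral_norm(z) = 3.40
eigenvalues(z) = [(0.08+0j), (2.67+0.81j), (2.67-0.81j)]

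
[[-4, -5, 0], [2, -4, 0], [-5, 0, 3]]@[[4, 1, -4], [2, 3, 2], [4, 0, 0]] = [[-26, -19, 6], [0, -10, -16], [-8, -5, 20]]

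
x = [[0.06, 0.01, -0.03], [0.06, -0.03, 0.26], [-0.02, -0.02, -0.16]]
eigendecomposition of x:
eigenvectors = [[(-0.95+0j), -0.10+0.00j, -0.10-0.00j],[-0.29+0.00j, 0.96+0.00j, (0.96-0j)],[0.11+0.00j, -0.23+0.11j, -0.23-0.11j]]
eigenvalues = [(0.07+0j), (-0.1+0.03j), (-0.1-0.03j)]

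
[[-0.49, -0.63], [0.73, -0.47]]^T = [[-0.49, 0.73], [-0.63, -0.47]]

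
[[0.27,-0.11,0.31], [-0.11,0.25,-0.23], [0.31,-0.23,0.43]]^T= [[0.27, -0.11, 0.31], [-0.11, 0.25, -0.23], [0.31, -0.23, 0.43]]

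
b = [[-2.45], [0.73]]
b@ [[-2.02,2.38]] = [[4.95, -5.83], [-1.47, 1.74]]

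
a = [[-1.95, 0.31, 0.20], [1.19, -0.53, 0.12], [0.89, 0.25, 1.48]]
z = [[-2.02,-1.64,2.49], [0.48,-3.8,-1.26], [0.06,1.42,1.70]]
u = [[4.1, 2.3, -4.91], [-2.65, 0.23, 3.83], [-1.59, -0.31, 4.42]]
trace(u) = 8.75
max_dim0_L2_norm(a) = 2.45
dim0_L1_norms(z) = [2.56, 6.86, 5.45]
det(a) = 1.23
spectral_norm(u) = 9.26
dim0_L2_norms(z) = [2.08, 4.38, 3.27]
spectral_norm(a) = 2.53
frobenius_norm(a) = 2.95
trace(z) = -4.12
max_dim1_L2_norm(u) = 6.8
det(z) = 13.16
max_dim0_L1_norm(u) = 13.16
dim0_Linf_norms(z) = [2.02, 3.8, 2.49]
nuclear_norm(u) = 12.07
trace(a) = -1.00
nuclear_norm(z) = 8.94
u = a @ z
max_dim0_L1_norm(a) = 4.03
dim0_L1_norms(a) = [4.03, 1.09, 1.8]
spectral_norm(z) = 4.49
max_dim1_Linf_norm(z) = 3.8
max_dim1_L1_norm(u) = 11.31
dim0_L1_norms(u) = [8.34, 2.84, 13.16]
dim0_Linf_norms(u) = [4.1, 2.3, 4.91]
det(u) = 16.14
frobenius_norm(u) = 9.49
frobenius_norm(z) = 5.84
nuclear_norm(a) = 4.33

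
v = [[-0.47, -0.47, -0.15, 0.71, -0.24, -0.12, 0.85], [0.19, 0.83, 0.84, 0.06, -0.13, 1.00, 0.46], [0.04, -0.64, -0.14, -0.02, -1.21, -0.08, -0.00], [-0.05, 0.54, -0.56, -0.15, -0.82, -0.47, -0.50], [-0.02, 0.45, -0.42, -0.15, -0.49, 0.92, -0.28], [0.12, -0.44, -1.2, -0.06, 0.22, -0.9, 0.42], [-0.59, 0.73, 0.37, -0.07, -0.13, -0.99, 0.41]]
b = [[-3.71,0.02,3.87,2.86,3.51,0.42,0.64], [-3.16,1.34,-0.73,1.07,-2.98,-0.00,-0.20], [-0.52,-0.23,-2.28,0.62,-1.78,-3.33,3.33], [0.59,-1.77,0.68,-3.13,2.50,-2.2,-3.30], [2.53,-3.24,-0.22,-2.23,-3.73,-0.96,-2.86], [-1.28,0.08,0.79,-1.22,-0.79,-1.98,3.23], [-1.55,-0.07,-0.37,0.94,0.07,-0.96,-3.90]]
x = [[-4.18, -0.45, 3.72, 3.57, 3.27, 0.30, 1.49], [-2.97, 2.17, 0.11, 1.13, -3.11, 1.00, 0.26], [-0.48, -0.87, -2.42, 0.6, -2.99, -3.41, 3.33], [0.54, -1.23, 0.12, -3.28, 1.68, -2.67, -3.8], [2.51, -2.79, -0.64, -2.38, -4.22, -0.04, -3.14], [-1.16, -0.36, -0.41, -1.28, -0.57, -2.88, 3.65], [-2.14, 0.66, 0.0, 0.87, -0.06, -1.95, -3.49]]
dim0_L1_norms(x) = [13.98, 8.53, 7.42, 13.11, 15.9, 12.25, 19.16]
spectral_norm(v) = 2.36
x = v + b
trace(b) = -17.39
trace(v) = -0.91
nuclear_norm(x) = 35.81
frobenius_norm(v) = 3.81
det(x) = 3993.82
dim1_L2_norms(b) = [7.06, 4.73, 5.59, 5.98, 6.7, 4.33, 4.42]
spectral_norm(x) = 10.11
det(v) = 1.37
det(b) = 5693.03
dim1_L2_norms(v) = [1.33, 1.63, 1.38, 1.33, 1.25, 1.64, 1.48]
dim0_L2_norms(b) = [5.9, 3.94, 4.69, 5.18, 6.72, 4.68, 7.5]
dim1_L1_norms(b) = [15.03, 9.48, 12.09, 14.17, 15.77, 9.37, 7.86]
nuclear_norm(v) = 8.93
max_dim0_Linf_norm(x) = 4.22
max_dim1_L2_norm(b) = 7.06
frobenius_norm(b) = 14.91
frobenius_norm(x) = 15.92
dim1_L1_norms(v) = [3.01, 3.51, 2.13, 3.09, 2.73, 3.36, 3.29]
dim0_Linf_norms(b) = [3.71, 3.24, 3.87, 3.13, 3.73, 3.33, 3.9]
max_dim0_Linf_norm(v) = 1.21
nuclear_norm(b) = 33.86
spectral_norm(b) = 9.24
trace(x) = -18.30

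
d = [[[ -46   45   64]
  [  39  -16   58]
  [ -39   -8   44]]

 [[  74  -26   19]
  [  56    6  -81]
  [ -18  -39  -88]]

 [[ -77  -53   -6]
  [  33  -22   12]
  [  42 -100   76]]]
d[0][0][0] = -46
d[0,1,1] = -16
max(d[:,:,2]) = 76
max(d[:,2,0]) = 42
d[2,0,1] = -53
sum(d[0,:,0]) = -46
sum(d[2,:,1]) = -175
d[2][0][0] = -77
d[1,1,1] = 6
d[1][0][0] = 74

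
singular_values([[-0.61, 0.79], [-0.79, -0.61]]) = [1.0, 1.0]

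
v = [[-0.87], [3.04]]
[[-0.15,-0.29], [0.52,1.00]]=v @ [[0.17, 0.33]]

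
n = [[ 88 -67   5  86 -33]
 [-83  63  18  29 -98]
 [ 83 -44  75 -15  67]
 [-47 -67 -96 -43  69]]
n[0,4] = -33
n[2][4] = 67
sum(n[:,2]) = 2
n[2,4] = 67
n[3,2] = -96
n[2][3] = -15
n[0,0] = 88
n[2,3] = -15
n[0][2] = 5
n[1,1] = 63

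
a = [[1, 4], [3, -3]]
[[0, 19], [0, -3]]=a@ [[0, 3], [0, 4]]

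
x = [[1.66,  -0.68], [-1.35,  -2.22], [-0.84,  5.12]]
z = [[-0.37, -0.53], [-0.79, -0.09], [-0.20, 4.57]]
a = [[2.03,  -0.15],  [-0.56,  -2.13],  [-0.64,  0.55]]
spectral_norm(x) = 5.64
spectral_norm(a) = 2.32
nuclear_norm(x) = 7.89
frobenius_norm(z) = 4.69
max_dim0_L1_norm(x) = 8.02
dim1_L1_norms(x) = [2.34, 3.57, 5.96]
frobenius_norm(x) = 6.07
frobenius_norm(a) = 3.12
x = z + a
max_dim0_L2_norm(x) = 5.62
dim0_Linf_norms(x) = [1.66, 5.12]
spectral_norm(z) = 4.60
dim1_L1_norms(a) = [2.18, 2.69, 1.19]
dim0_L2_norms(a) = [2.2, 2.2]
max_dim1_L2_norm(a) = 2.2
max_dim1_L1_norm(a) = 2.69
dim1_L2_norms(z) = [0.65, 0.8, 4.57]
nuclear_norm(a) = 4.40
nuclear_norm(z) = 5.49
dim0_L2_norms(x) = [2.3, 5.62]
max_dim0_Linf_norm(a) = 2.13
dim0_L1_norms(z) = [1.36, 5.19]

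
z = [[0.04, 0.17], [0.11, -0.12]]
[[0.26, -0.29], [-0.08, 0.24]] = z@[[0.70, 0.23], [1.35, -1.78]]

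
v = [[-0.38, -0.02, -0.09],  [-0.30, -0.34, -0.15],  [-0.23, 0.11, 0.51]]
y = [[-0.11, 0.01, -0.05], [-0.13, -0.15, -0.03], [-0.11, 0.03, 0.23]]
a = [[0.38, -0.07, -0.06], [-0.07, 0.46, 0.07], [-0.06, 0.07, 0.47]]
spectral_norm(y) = 0.26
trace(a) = 1.31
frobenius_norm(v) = 0.84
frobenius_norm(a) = 0.78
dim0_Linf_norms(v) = [0.38, 0.34, 0.51]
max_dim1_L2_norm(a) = 0.48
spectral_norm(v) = 0.59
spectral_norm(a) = 0.58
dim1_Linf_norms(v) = [0.38, 0.34, 0.51]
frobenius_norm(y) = 0.35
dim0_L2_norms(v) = [0.54, 0.36, 0.54]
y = a @ v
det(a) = 0.08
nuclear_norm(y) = 0.56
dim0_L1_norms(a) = [0.51, 0.6, 0.6]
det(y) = 0.01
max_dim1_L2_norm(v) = 0.57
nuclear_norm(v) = 1.35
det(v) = 0.07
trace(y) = -0.03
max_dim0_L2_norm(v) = 0.54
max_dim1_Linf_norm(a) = 0.47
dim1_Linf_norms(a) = [0.38, 0.46, 0.47]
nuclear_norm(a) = 1.31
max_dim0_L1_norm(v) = 0.91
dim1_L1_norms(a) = [0.51, 0.6, 0.6]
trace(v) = -0.21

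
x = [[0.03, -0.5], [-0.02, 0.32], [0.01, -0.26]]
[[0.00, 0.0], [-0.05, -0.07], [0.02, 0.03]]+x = [[0.03, -0.50],  [-0.07, 0.25],  [0.03, -0.23]]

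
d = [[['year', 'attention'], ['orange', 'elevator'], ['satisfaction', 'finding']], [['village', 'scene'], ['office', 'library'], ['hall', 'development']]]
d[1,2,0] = 'hall'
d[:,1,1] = ['elevator', 'library']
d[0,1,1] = 'elevator'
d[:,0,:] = [['year', 'attention'], ['village', 'scene']]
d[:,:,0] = [['year', 'orange', 'satisfaction'], ['village', 'office', 'hall']]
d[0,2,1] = 'finding'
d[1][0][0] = 'village'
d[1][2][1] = 'development'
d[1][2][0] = 'hall'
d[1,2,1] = 'development'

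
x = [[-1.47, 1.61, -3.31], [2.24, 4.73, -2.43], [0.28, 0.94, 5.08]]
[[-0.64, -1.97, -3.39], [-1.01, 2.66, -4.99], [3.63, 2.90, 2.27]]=x@[[-0.61, 0.79, 0.10], [0.42, 0.42, -0.80], [0.67, 0.45, 0.59]]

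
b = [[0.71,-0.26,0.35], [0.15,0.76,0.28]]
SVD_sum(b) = [[0.67, 0.02, 0.40],[0.25, 0.01, 0.15]] + [[0.04,-0.28,-0.05], [-0.1,0.75,0.13]]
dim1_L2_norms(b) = [0.83, 0.82]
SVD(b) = [[-0.94, -0.35], [-0.35, 0.94]] @ diag([0.8347463299159384, 0.8221305034432621]) @ [[-0.86, -0.03, -0.51], [-0.13, 0.98, 0.17]]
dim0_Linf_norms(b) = [0.71, 0.76, 0.35]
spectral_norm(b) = 0.83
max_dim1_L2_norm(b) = 0.83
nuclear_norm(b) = 1.66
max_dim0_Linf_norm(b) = 0.76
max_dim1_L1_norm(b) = 1.32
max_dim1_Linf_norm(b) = 0.76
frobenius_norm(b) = 1.17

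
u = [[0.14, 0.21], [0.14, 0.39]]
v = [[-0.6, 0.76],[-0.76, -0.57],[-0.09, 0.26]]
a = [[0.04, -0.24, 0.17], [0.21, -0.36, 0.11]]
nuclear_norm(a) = 0.63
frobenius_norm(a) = 0.52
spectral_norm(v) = 1.00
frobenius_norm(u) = 0.49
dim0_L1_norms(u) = [0.28, 0.6]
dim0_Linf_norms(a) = [0.21, 0.36, 0.17]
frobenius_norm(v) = 1.38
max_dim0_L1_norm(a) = 0.6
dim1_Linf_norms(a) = [0.24, 0.36]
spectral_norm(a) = 0.51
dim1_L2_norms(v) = [0.97, 0.95, 0.28]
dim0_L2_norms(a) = [0.21, 0.43, 0.2]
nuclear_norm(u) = 0.53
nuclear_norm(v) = 1.96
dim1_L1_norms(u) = [0.35, 0.53]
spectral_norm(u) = 0.48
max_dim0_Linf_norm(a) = 0.36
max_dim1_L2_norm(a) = 0.43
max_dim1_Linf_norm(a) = 0.36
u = a @ v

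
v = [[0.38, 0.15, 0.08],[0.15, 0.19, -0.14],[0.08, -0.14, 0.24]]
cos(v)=[[0.91,-0.04,-0.01], [-0.04,0.96,0.02], [-0.01,0.02,0.96]]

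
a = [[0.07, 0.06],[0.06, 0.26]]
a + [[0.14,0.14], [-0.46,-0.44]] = [[0.21, 0.2], [-0.40, -0.18]]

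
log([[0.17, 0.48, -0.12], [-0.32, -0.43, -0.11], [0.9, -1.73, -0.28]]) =[[(-0.55-0.01j), 1.16-0.11j, (-0.34-0.03j)], [-0.67+0.19j, -0.56+1.72j, 0.08+0.41j], [(2.94+0.65j), (0.86+5.99j), -0.42+1.44j]]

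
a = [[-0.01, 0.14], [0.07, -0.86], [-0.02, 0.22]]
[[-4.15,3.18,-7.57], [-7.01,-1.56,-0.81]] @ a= [[0.42, -4.98],[-0.02, 0.18]]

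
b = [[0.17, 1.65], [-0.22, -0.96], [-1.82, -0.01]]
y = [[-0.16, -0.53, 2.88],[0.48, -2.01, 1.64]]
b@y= [[0.76, -3.41, 3.20], [-0.43, 2.05, -2.21], [0.29, 0.98, -5.26]]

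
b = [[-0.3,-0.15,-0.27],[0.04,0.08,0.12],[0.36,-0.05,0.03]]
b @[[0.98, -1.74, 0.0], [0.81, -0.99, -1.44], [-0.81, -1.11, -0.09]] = [[-0.2, 0.97, 0.24], [0.01, -0.28, -0.13], [0.29, -0.61, 0.07]]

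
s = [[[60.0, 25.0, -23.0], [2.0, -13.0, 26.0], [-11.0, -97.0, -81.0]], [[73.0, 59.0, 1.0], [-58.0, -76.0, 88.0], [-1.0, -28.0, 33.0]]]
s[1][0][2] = 1.0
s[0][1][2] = 26.0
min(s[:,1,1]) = -76.0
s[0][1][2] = 26.0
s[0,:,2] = [-23.0, 26.0, -81.0]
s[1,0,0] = 73.0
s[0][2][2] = -81.0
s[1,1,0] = -58.0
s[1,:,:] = [[73.0, 59.0, 1.0], [-58.0, -76.0, 88.0], [-1.0, -28.0, 33.0]]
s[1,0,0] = 73.0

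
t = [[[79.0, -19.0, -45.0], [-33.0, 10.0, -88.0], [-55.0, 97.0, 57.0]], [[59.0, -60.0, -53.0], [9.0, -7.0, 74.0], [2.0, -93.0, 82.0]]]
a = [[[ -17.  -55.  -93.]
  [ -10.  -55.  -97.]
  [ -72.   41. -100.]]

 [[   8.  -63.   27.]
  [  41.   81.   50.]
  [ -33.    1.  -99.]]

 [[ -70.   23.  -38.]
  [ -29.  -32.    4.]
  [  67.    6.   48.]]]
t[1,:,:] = [[59.0, -60.0, -53.0], [9.0, -7.0, 74.0], [2.0, -93.0, 82.0]]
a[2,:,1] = [23.0, -32.0, 6.0]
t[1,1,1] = -7.0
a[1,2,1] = 1.0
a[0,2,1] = 41.0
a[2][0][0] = -70.0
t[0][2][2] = 57.0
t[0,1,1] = 10.0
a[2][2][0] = 67.0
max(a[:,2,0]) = 67.0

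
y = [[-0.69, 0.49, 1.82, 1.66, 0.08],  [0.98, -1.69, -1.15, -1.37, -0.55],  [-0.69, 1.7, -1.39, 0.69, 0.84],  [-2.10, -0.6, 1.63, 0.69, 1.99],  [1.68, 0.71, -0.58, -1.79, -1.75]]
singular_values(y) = [5.27, 2.84, 2.32, 1.1, 0.05]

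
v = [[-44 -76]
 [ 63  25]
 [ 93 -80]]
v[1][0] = 63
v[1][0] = 63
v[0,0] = -44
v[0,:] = [-44, -76]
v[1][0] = 63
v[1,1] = 25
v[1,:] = [63, 25]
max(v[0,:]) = -44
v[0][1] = -76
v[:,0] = [-44, 63, 93]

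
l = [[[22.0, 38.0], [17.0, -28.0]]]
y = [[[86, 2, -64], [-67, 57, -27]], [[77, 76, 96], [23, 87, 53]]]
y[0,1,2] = -27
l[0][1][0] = 17.0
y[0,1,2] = -27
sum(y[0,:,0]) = 19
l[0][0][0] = 22.0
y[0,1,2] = -27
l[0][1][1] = -28.0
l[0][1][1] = -28.0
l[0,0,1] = 38.0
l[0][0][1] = 38.0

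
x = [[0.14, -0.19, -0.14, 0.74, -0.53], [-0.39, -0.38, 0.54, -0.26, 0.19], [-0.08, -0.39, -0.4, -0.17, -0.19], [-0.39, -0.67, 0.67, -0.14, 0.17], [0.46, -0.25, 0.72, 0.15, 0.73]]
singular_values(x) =[1.57, 0.99, 0.89, 0.45, 0.0]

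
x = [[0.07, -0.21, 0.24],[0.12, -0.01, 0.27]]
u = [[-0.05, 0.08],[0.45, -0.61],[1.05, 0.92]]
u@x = [[0.01, 0.01, 0.01], [-0.04, -0.09, -0.06], [0.18, -0.23, 0.5]]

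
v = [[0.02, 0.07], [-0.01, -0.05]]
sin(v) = [[0.02, 0.07], [-0.01, -0.05]]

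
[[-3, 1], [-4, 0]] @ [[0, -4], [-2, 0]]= [[-2, 12], [0, 16]]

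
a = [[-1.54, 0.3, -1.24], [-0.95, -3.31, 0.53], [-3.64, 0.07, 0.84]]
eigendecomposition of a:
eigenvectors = [[(0.31+0j),-0.41-0.32j,(-0.41+0.32j)], [(-0.15+0j),(0.69+0j),(0.69-0j)], [-0.94+0.00j,(-0.38-0.32j),-0.38+0.32j]]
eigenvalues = [(2.06+0j), (-3.03+0.2j), (-3.03-0.2j)]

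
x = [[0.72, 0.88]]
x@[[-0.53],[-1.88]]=[[-2.04]]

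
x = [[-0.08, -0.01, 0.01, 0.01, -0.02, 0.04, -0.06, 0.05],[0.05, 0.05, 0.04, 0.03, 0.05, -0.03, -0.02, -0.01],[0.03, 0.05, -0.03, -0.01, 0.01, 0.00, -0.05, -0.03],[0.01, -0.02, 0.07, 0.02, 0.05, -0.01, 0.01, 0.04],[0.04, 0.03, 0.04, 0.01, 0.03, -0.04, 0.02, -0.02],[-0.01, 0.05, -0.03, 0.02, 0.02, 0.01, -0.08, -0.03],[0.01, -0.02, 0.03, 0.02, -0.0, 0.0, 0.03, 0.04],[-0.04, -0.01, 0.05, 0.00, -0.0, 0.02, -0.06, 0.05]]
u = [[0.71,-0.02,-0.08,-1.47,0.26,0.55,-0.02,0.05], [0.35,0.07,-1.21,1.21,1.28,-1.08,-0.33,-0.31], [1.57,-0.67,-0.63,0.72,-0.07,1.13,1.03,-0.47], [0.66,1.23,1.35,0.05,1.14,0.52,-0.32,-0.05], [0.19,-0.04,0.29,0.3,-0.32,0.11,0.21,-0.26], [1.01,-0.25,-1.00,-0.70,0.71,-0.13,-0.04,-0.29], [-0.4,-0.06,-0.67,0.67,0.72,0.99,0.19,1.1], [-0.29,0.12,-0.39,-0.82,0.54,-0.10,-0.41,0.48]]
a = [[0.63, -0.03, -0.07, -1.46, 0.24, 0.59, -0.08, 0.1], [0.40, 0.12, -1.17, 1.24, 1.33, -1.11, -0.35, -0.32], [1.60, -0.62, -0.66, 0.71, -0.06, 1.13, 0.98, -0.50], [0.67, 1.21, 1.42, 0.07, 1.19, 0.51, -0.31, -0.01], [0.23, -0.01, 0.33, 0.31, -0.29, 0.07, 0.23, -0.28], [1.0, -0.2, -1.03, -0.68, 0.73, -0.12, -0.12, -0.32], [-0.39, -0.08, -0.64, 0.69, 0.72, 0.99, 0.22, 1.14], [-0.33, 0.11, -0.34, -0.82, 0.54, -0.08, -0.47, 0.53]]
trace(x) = 0.08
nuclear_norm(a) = 12.35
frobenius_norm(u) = 5.48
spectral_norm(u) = 2.94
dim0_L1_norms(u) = [5.18, 2.46, 5.62, 5.94, 5.04, 4.61, 2.55, 3.01]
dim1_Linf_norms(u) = [1.47, 1.28, 1.57, 1.35, 0.32, 1.01, 1.1, 0.82]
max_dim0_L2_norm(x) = 0.13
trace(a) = 0.50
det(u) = -0.00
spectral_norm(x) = 0.17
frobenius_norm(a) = 5.54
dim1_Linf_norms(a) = [1.46, 1.33, 1.6, 1.42, 0.33, 1.03, 1.14, 0.82]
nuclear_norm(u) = 12.14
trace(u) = 0.42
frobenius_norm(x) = 0.28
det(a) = 0.00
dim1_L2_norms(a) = [1.72, 2.51, 2.52, 2.39, 0.69, 1.8, 1.97, 1.31]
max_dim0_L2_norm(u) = 2.42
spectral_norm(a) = 2.97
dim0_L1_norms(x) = [0.27, 0.24, 0.3, 0.12, 0.18, 0.15, 0.33, 0.27]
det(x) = -0.00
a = u + x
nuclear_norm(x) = 0.57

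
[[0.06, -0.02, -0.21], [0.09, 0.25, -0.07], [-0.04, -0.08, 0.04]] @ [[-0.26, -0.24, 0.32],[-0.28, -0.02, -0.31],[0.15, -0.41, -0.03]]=[[-0.04, 0.07, 0.03], [-0.10, 0.0, -0.05], [0.04, -0.01, 0.01]]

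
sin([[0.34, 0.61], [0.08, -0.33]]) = [[0.33,0.59], [0.08,-0.32]]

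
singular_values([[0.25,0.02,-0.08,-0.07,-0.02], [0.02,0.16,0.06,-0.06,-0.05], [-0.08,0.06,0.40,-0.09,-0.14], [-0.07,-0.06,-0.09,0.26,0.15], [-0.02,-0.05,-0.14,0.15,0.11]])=[0.56, 0.35, 0.14, 0.13, 0.0]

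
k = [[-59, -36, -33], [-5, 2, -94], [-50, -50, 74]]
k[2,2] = 74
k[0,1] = -36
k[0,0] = -59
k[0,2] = -33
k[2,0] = -50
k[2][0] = -50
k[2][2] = 74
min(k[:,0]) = -59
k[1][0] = -5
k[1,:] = [-5, 2, -94]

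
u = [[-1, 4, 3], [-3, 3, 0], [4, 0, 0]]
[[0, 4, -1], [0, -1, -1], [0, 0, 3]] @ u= [[-16, 12, 0], [-1, -3, 0], [12, 0, 0]]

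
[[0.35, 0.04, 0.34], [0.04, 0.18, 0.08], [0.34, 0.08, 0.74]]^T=[[0.35,0.04,0.34], [0.04,0.18,0.08], [0.34,0.08,0.74]]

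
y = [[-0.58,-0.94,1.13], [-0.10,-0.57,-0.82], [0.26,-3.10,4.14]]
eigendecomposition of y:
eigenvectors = [[-0.23, 0.99, 0.46], [0.15, -0.11, 0.77], [-0.96, -0.13, 0.44]]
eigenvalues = [4.7, -0.62, -1.09]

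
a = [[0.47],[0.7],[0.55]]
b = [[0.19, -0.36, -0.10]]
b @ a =[[-0.22]]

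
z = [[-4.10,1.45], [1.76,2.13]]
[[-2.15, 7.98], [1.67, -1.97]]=z @ [[0.62, -1.76], [0.27, 0.53]]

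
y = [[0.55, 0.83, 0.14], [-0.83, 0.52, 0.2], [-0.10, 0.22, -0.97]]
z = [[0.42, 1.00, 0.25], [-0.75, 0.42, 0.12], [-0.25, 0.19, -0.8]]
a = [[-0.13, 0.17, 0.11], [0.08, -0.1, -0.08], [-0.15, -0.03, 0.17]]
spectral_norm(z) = 1.13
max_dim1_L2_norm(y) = 1.01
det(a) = 0.00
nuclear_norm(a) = 0.49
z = y + a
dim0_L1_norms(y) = [1.48, 1.57, 1.31]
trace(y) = 0.10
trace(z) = 0.04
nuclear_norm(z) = 2.82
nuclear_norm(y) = 3.00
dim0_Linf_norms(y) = [0.83, 0.83, 0.97]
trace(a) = -0.06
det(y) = -1.00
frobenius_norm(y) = 1.73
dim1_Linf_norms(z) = [1.0, 0.75, 0.8]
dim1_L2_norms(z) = [1.11, 0.87, 0.86]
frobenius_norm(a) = 0.36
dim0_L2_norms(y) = [1.0, 1.0, 1.0]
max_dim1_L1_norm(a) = 0.41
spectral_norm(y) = 1.01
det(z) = -0.79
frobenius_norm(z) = 1.65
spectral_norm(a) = 0.33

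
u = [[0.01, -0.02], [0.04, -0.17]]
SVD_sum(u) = [[0.01, -0.02], [0.04, -0.17]] + [[0.0,0.00], [-0.0,-0.0]]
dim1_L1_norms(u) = [0.03, 0.21]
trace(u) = -0.16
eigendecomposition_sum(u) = [[0.01, -0.0], [0.00, -0.0]] + [[0.0, -0.02], [0.04, -0.17]]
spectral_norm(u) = 0.18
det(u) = -0.00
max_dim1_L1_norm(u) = 0.21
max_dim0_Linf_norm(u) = 0.17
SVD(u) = [[-0.12,-0.99], [-0.99,0.12]] @ diag([0.1759938888345495, 0.005113813928198866]) @ [[-0.23, 0.97], [-0.97, -0.23]]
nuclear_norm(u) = 0.18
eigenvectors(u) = [[0.97,0.11], [0.22,0.99]]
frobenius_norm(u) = 0.18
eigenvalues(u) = [0.01, -0.17]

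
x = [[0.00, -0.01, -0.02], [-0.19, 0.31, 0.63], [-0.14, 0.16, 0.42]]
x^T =[[0.0, -0.19, -0.14],[-0.01, 0.31, 0.16],[-0.02, 0.63, 0.42]]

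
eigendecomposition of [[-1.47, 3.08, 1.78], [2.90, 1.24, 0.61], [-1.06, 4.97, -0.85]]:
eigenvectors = [[-0.53+0.00j, -0.08+0.42j, (-0.08-0.42j)], [(-0.65+0j), 0.28-0.20j, 0.28+0.20j], [-0.54+0.00j, -0.84+0.00j, (-0.84-0j)]]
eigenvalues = [(4.11+0j), (-2.6+1.7j), (-2.6-1.7j)]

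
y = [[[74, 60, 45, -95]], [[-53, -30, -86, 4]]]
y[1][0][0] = -53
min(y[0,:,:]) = -95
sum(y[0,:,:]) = 84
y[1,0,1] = -30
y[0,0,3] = -95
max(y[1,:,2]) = -86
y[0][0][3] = -95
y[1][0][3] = 4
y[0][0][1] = 60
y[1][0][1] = -30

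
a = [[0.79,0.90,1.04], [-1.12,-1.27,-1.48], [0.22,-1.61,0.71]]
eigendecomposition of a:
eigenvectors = [[0.49,  -0.84,  0.35], [-0.69,  0.12,  -0.5], [-0.53,  0.53,  0.79]]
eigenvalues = [-1.61, 0.0, 1.83]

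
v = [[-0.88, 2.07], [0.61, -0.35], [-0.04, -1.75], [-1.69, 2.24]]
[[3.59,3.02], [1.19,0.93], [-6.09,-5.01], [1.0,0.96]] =v @ [[3.9,3.13],[3.39,2.79]]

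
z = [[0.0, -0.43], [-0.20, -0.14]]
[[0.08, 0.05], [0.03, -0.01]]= z@ [[-0.04, 0.12], [-0.18, -0.11]]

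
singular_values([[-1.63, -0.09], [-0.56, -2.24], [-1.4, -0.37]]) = [2.64, 1.77]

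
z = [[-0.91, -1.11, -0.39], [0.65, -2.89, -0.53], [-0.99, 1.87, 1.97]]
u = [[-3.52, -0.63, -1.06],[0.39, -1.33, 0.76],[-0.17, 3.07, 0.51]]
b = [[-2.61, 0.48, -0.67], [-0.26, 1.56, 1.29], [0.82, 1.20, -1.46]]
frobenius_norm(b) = 3.99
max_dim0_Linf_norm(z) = 2.89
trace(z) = -1.83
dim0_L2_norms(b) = [2.75, 2.03, 2.06]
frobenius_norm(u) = 5.11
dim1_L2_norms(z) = [1.49, 3.01, 2.89]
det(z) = 5.76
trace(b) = -2.51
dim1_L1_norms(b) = [3.76, 3.11, 3.48]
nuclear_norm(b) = 6.82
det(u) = 9.78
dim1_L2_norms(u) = [3.73, 1.58, 3.12]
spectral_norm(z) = 4.07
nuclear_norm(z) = 6.49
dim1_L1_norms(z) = [2.41, 4.07, 4.83]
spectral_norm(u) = 3.82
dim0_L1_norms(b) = [3.69, 3.24, 3.42]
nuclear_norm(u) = 7.90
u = z + b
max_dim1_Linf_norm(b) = 2.61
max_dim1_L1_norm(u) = 5.21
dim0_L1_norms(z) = [2.55, 5.87, 2.89]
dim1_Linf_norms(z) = [1.11, 2.89, 1.97]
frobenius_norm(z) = 4.43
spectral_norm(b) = 2.77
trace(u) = -4.34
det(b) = 11.38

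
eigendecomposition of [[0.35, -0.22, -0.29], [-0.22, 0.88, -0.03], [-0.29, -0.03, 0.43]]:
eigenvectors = [[0.76, 0.51, 0.40], [0.23, 0.36, -0.9], [0.61, -0.78, -0.16]]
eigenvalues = [0.05, 0.63, 0.97]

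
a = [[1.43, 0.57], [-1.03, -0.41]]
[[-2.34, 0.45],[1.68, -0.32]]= a@[[-0.85,0.58], [-1.97,-0.67]]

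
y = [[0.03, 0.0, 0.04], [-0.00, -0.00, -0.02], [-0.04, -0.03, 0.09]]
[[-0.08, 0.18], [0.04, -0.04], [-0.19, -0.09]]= y @ [[-0.18, 3.53], [0.90, 3.65], [-1.87, 1.78]]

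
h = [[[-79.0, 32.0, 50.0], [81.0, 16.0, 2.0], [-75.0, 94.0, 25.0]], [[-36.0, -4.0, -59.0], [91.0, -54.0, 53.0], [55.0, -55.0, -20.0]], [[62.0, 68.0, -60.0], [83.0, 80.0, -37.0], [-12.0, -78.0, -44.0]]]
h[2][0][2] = -60.0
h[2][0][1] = 68.0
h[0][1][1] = 16.0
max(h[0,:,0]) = 81.0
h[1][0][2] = -59.0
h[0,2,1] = 94.0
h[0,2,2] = 25.0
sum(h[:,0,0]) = -53.0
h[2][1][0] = 83.0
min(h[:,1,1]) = -54.0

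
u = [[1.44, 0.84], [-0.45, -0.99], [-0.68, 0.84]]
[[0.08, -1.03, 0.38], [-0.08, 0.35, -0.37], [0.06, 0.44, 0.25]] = u@[[0.01,-0.69,0.06], [0.08,-0.04,0.35]]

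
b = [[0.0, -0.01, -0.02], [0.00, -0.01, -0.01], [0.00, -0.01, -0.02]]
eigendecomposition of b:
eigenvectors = [[1.0, -0.47, 0.65], [0.00, 0.75, 0.40], [0.00, -0.47, 0.65]]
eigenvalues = [0.0, -0.0, -0.03]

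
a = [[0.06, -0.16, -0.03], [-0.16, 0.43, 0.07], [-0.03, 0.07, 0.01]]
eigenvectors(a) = [[-0.35, 0.72, 0.6],  [0.93, 0.37, 0.09],  [0.15, -0.59, 0.79]]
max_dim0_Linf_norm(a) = 0.43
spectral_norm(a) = 0.50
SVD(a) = [[-0.35, 0.6, 0.72], [0.93, 0.09, 0.37], [0.15, 0.79, -0.59]] @ diag([0.5013683317538723, 0.004482833304137031, 0.0031145015502649174]) @ [[-0.35, 0.93, 0.15], [-0.6, -0.09, -0.79], [0.72, 0.37, -0.59]]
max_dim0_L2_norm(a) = 0.46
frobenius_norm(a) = 0.50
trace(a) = 0.50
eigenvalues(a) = [0.5, 0.0, -0.0]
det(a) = -0.00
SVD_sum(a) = [[0.06, -0.16, -0.03], [-0.16, 0.43, 0.07], [-0.03, 0.07, 0.01]] + [[-0.00, -0.0, -0.00], [-0.00, -0.00, -0.00], [-0.00, -0.00, -0.00]] + [[0.0, 0.0, -0.00], [0.0, 0.0, -0.00], [-0.0, -0.00, 0.0]]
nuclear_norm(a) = 0.51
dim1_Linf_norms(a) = [0.16, 0.43, 0.07]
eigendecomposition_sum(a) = [[0.06,  -0.16,  -0.03], [-0.16,  0.43,  0.07], [-0.03,  0.07,  0.01]] + [[0.0,0.0,-0.0], [0.0,0.0,-0.0], [-0.0,-0.00,0.00]] + [[-0.0, -0.0, -0.0],[-0.00, -0.00, -0.00],[-0.00, -0.00, -0.00]]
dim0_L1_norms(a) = [0.25, 0.66, 0.11]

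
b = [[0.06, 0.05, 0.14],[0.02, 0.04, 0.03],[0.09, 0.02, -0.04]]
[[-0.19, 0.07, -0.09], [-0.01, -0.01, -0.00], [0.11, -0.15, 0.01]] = b @ [[0.18,-0.99,-0.34],[1.05,-0.58,0.60],[-1.82,1.11,-0.73]]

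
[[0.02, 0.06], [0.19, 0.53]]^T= [[0.02,0.19],[0.06,0.53]]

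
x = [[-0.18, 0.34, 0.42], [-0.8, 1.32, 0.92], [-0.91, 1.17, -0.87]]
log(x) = [[-7.05-0.37j, 2.61+0.41j, (-0.75-0.76j)], [-5.09-0.63j, 2.13+0.70j, (-0.47-1.29j)], [(0.78+1.38j), (-0.21-1.52j), 0.26+2.82j]]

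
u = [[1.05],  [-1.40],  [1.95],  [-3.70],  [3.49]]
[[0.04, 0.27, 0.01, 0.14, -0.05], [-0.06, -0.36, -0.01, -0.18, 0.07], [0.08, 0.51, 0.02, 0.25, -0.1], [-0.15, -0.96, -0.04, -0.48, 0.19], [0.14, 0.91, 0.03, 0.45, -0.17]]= u @ [[0.04, 0.26, 0.01, 0.13, -0.05]]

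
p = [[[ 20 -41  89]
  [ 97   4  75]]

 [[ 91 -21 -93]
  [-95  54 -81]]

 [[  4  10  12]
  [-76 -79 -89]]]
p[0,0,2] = 89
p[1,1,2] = -81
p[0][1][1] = 4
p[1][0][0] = 91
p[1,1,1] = 54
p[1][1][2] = -81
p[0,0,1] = -41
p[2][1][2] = -89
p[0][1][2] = 75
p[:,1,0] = [97, -95, -76]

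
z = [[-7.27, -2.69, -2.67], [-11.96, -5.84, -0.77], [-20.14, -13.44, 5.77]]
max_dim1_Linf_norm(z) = 20.14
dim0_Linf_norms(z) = [20.14, 13.44, 5.77]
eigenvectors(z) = [[0.41, 0.43, -0.19], [0.55, -0.81, 0.11], [0.73, -0.39, 0.98]]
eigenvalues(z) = [-15.69, 0.17, 8.17]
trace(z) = -7.34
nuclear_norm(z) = 34.56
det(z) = -22.28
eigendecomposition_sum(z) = [[-8.33, -3.88, -1.18], [-11.28, -5.26, -1.59], [-14.88, -6.93, -2.1]] + [[0.06, -0.07, 0.02], [-0.11, 0.13, -0.04], [-0.05, 0.06, -0.02]] + [[1.00, 1.26, -1.51],[-0.57, -0.71, 0.86],[-5.20, -6.57, 7.89]]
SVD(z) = [[-0.25, -0.72, -0.65],[-0.45, -0.51, 0.73],[-0.86, 0.48, -0.20]] @ diag([28.875085422771747, 5.54203514143086, 0.1392419433221202]) @ [[0.85, 0.51, -0.14], [0.31, -0.27, 0.91], [-0.43, 0.81, 0.39]]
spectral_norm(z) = 28.88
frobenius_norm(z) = 29.40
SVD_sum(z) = [[-6.08, -3.68, 0.98],[-11.04, -6.69, 1.78],[-20.97, -12.71, 3.37]] + [[-1.23, 1.07, -3.61], [-0.88, 0.76, -2.58], [0.82, -0.71, 2.41]] + [[0.04, -0.07, -0.04], [-0.04, 0.08, 0.04], [0.01, -0.02, -0.01]]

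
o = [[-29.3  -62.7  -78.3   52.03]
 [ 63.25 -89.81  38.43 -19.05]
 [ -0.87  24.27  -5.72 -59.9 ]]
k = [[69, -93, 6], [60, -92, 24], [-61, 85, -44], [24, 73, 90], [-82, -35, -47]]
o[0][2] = -78.3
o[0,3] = 52.03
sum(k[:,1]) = -62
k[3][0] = 24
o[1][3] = -19.05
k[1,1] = -92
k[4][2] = -47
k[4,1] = -35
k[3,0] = 24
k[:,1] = [-93, -92, 85, 73, -35]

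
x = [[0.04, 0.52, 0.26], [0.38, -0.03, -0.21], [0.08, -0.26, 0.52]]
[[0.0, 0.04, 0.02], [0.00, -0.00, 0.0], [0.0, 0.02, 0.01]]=x @ [[0.00, 0.03, 0.02], [0.00, 0.04, 0.02], [0.0, 0.05, 0.03]]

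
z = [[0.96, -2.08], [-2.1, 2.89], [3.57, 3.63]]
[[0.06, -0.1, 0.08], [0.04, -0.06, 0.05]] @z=[[0.55, -0.12], [0.34, -0.08]]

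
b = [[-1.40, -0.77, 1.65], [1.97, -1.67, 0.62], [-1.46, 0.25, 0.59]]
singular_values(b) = [3.05, 2.36, 0.0]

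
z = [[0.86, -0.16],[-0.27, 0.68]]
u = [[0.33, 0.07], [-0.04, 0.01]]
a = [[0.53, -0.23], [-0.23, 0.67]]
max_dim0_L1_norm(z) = 1.13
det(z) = 0.54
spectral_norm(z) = 1.01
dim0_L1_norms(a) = [0.76, 0.9]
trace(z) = 1.54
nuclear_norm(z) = 1.54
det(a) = 0.30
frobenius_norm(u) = 0.34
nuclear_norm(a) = 1.20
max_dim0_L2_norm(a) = 0.71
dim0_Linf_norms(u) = [0.33, 0.07]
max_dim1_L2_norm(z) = 0.87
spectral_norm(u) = 0.34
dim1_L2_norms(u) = [0.34, 0.04]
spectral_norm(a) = 0.84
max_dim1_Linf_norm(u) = 0.33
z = u + a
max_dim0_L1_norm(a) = 0.9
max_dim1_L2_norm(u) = 0.34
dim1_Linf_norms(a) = [0.53, 0.67]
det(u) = 0.01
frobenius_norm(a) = 0.91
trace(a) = 1.20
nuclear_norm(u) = 0.36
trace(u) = 0.34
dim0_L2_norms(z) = [0.9, 0.7]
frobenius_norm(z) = 1.14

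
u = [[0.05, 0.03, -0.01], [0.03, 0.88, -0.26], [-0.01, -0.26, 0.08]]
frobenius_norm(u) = 0.96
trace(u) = 1.01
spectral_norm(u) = 0.96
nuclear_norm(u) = 1.01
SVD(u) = [[-0.03,1.00,0.02], [-0.96,-0.04,0.28], [0.28,-0.01,0.96]] @ diag([0.9581742894285972, 0.0489245799047661, 0.0029011306666366465]) @ [[-0.03, -0.96, 0.28],[1.00, -0.04, -0.01],[0.02, 0.28, 0.96]]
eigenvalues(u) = [0.96, 0.05, 0.0]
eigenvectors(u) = [[0.03, 1.00, 0.02], [0.96, -0.04, 0.28], [-0.28, -0.01, 0.96]]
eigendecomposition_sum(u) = [[0.0, 0.03, -0.01], [0.03, 0.88, -0.26], [-0.01, -0.26, 0.08]] + [[0.05, -0.00, -0.00], [-0.00, 0.0, 0.0], [-0.0, 0.00, 0.0]] + [[0.0, 0.00, 0.00], [0.00, 0.0, 0.00], [0.0, 0.0, 0.00]]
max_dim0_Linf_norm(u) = 0.88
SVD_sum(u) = [[0.00, 0.03, -0.01], [0.03, 0.88, -0.26], [-0.01, -0.26, 0.08]] + [[0.05, -0.0, -0.0], [-0.0, 0.00, 0.00], [-0.0, 0.0, 0.00]] + [[0.00, 0.00, 0.00], [0.00, 0.0, 0.0], [0.00, 0.00, 0.00]]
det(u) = 0.00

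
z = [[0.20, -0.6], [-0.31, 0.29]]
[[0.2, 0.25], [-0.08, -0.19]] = z @ [[-0.08, 0.34], [-0.36, -0.3]]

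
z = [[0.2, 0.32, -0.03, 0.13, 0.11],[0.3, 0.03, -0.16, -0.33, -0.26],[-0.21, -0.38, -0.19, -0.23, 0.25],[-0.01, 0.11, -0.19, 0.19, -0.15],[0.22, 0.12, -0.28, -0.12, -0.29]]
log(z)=[[(-5.53-0.06j), (-13.86-1.22j), -7.35-2.00j, -11.71-1.39j, (18.29-0.13j)], [5.08+0.10j, 14.16+1.92j, 7.91+3.14j, 12.36+2.18j, (-19.73+0.2j)], [-1.57+0.03j, -4.52+0.57j, -3.16+0.93j, -3.09+0.65j, (5.83+0.06j)], [-2.12+0.01j, -6.48+0.17j, (-3.42+0.28j), -7.05+0.19j, 8.69+0.02j], [(1.17+0.07j), (4.19+1.48j), 1.59+2.42j, 3.05+1.68j, (-6.26+0.16j)]]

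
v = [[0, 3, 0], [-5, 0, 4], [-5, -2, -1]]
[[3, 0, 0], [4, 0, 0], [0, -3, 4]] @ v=[[0, 9, 0], [0, 12, 0], [-5, -8, -16]]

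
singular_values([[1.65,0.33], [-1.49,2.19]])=[2.76, 1.48]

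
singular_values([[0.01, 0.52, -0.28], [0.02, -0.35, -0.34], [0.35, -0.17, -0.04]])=[0.66, 0.45, 0.32]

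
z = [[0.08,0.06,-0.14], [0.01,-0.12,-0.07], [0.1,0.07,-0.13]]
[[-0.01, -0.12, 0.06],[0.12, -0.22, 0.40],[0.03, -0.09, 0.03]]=z@ [[2.22, -0.06, 0.62], [-1.26, 1.08, -2.59], [0.79, 1.25, -1.15]]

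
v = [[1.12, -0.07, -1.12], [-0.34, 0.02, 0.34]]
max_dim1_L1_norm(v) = 2.31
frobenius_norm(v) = 1.66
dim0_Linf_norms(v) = [1.12, 0.07, 1.12]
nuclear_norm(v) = 1.66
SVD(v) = [[-0.96, 0.29], [0.29, 0.96]] @ diag([1.6568942549554304, 0.0011949458943447098]) @ [[-0.71, 0.04, 0.71], [-0.03, -1.00, 0.03]]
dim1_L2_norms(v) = [1.59, 0.48]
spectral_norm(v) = 1.66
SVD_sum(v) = [[1.12, -0.07, -1.12],[-0.34, 0.02, 0.34]] + [[-0.00, -0.0, 0.0], [-0.0, -0.00, 0.00]]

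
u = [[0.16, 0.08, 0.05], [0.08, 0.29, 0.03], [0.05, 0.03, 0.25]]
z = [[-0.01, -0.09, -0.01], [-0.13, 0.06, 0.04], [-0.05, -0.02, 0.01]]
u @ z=[[-0.01, -0.01, 0.0], [-0.04, 0.01, 0.01], [-0.02, -0.01, 0.0]]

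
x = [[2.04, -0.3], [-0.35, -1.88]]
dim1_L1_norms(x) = [2.34, 2.23]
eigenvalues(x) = [2.07, -1.91]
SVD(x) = [[-0.97,  0.23], [0.23,  0.97]] @ diag([2.0705777148341813, 1.9029471686917792]) @ [[-1.00, -0.07], [0.07, -1.0]]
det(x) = -3.94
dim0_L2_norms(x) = [2.07, 1.9]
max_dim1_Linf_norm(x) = 2.04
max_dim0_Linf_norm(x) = 2.04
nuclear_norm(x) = 3.97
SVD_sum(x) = [[2.01, 0.14], [-0.48, -0.03]] + [[0.03, -0.44], [0.13, -1.85]]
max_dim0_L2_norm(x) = 2.07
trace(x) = 0.16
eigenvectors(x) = [[1.0,  0.08], [-0.09,  1.00]]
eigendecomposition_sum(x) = [[2.05, -0.16], [-0.18, 0.01]] + [[-0.01, -0.14],  [-0.17, -1.89]]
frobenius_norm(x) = 2.81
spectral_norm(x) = 2.07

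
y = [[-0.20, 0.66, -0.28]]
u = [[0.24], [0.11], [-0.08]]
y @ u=[[0.05]]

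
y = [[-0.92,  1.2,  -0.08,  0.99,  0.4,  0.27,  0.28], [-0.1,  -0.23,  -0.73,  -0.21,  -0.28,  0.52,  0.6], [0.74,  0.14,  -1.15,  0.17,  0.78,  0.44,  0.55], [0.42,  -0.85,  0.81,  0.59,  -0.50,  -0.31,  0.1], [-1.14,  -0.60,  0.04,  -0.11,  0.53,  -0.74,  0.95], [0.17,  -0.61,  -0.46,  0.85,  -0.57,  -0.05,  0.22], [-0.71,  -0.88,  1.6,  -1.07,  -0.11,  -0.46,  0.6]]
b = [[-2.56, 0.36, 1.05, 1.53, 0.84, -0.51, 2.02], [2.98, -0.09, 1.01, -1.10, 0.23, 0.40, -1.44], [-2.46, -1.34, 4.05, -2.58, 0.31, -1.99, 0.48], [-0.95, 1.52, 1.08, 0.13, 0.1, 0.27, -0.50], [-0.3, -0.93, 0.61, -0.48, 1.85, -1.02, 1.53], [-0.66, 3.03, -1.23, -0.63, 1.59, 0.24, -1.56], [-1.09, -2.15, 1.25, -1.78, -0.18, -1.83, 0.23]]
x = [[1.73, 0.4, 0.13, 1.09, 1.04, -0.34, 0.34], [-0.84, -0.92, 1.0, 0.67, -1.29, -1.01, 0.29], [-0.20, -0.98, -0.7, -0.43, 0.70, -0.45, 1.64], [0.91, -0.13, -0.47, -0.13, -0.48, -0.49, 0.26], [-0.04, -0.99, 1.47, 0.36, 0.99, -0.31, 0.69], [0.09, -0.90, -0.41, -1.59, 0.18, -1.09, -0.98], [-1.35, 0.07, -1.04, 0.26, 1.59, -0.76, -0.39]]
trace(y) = -0.63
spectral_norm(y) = 3.04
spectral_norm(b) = 7.39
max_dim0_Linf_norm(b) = 4.05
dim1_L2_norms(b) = [3.9, 3.66, 5.93, 2.17, 2.89, 4.07, 3.74]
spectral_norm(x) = 2.97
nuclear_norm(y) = 10.22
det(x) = 0.05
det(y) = -0.02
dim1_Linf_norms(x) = [1.73, 1.29, 1.64, 0.91, 1.47, 1.59, 1.59]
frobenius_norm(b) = 10.36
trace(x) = -0.51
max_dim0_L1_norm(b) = 11.0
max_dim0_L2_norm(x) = 2.65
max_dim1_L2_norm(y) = 2.36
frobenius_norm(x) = 5.91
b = x @ y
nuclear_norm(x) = 14.05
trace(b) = 3.85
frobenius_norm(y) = 4.57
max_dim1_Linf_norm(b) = 4.05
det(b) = 0.07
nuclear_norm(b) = 21.52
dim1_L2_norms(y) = [1.89, 1.16, 1.74, 1.5, 1.85, 1.31, 2.36]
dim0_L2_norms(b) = [4.91, 4.35, 4.81, 3.74, 2.62, 2.98, 3.39]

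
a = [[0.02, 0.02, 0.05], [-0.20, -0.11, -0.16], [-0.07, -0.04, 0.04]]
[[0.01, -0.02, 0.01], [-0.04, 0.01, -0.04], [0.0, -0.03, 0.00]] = a @ [[0.11, 0.4, 0.06],  [-0.12, -0.24, -0.00],  [0.18, -0.4, 0.17]]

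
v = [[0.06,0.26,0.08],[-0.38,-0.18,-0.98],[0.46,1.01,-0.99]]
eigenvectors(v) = [[(0.76+0j), -0.14-0.15j, (-0.14+0.15j)], [(-0.58+0j), (0.73+0j), 0.73-0.00j], [(-0.29+0j), (0.27-0.6j), (0.27+0.6j)]]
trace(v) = -1.11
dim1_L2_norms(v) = [0.28, 1.07, 1.49]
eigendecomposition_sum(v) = [[-0.19-0.00j, -0.06+0.00j, 0.05-0.00j], [(0.15+0j), (0.04-0j), (-0.04+0j)], [(0.07+0j), 0.02-0.00j, (-0.02+0j)]] + [[0.13-0.02j, 0.16-0.11j, 0.02+0.17j], [-0.26+0.36j, (-0.11+0.65j), -0.47-0.38j], [0.19+0.35j, 0.49+0.34j, -0.49+0.25j]] + [[0.13+0.02j, (0.16+0.11j), (0.02-0.17j)],[(-0.26-0.36j), (-0.11-0.65j), (-0.47+0.38j)],[0.19-0.35j, (0.49-0.34j), (-0.49-0.25j)]]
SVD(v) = [[-0.05,  0.25,  -0.97],[-0.41,  -0.89,  -0.21],[-0.91,  0.38,  0.15]] @ diag([1.5802785369546544, 0.9575189985245365, 0.11170099867514935]) @ [[-0.17, -0.55, 0.82], [0.55, 0.64, 0.54], [0.82, -0.54, -0.19]]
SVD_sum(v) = [[0.01, 0.05, -0.07], [0.11, 0.35, -0.53], [0.25, 0.79, -1.18]] + [[0.13, 0.15, 0.13], [-0.47, -0.54, -0.46], [0.2, 0.23, 0.2]] + [[-0.09, 0.06, 0.02], [-0.02, 0.01, 0.00], [0.01, -0.01, -0.0]]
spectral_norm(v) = 1.58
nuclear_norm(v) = 2.65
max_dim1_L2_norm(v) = 1.49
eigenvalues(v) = [(-0.17+0j), (-0.47+0.88j), (-0.47-0.88j)]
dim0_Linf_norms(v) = [0.46, 1.01, 0.99]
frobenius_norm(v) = 1.85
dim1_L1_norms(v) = [0.4, 1.54, 2.46]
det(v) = -0.17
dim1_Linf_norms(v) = [0.26, 0.98, 1.01]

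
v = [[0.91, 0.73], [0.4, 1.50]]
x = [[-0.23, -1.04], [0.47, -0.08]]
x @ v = [[-0.63, -1.73], [0.4, 0.22]]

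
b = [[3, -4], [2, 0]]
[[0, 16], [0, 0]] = b @ [[0, 0], [0, -4]]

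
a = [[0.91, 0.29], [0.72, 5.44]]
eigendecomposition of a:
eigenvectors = [[-0.99, -0.06], [0.16, -1.00]]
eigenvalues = [0.86, 5.49]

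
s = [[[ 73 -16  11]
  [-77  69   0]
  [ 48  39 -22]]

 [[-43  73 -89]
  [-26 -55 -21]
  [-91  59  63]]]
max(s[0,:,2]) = 11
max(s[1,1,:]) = -21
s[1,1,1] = -55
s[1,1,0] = -26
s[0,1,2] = 0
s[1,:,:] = [[-43, 73, -89], [-26, -55, -21], [-91, 59, 63]]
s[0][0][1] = -16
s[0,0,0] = 73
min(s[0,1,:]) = -77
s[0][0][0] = 73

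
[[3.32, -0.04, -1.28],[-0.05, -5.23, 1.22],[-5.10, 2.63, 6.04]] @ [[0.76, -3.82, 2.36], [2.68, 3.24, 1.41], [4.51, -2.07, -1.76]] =[[-3.36, -10.16, 10.03], [-8.55, -19.28, -9.64], [30.41, 15.5, -18.96]]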